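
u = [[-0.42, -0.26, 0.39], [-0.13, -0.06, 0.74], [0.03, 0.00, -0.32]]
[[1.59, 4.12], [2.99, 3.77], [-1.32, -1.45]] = u @ [[-2.13, -4.13], [3.22, -2.99], [3.93, 4.13]]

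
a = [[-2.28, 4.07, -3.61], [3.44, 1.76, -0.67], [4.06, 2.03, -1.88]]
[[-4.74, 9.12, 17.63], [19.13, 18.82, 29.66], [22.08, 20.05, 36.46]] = a @ [[4.71, 3.01, 5.3],  [1.81, 5.47, 5.89],  [0.38, 1.74, -1.59]]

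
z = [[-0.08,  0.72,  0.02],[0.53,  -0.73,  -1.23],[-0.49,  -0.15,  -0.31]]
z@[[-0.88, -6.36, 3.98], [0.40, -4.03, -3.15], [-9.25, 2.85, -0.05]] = [[0.17, -2.34, -2.59], [10.62, -3.93, 4.47], [3.24, 2.84, -1.46]]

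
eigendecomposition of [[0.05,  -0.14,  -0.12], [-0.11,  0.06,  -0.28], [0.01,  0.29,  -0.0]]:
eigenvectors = [[-0.93+0.00j, (-0.25+0.35j), (-0.25-0.35j)], [0.17+0.00j, (-0+0.6j), -0.00-0.60j], [0.33+0.00j, (0.67+0j), (0.67-0j)]]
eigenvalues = [(0.12+0j), (-0+0.27j), (-0-0.27j)]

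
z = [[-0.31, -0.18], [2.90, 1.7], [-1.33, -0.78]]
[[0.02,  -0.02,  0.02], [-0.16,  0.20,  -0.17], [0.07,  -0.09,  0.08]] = z@[[-0.03, 0.08, -0.06], [-0.04, -0.02, 0.00]]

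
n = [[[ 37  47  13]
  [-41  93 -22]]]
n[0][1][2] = -22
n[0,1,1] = 93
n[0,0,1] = 47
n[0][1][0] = -41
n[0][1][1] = 93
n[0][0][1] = 47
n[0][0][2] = 13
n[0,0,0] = 37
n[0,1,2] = -22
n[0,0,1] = 47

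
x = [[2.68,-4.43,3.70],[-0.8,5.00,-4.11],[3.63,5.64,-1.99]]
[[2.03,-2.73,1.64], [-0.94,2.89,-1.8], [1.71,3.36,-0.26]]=x@[[0.61, -0.09, 0.0], [-0.09, 0.72, 0.19], [0.00, 0.19, 0.67]]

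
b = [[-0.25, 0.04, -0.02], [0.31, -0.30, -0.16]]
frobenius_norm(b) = 0.53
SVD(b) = [[-0.42, 0.91], [0.91, 0.42]] @ diag([0.5015201296662287, 0.1570909276169986]) @ [[0.77, -0.58, -0.27], [-0.62, -0.57, -0.54]]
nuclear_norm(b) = 0.66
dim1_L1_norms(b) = [0.31, 0.77]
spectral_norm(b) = 0.50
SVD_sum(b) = [[-0.16,0.12,0.06], [0.35,-0.26,-0.12]] + [[-0.09, -0.08, -0.08], [-0.04, -0.04, -0.04]]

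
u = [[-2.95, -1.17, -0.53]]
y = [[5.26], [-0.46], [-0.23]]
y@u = [[-15.52, -6.15, -2.79], [1.36, 0.54, 0.24], [0.68, 0.27, 0.12]]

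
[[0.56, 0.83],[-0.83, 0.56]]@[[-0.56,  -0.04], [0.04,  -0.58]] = [[-0.28,-0.50],[0.49,-0.29]]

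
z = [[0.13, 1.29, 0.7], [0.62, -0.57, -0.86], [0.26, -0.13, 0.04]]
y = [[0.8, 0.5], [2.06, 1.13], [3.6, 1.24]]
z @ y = [[5.28, 2.39], [-3.77, -1.40], [0.08, 0.03]]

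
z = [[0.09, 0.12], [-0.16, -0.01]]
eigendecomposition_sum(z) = [[(0.04+0.06j), (0.06-0.02j)],[(-0.08+0.02j), -0.00+0.07j]] + [[(0.04-0.06j), (0.06+0.02j)], [-0.08-0.02j, (-0-0.07j)]]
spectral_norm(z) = 0.20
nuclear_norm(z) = 0.29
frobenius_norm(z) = 0.22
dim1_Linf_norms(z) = [0.12, 0.16]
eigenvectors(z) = [[-0.24-0.61j, -0.24+0.61j], [0.76+0.00j, (0.76-0j)]]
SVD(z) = [[-0.67,  0.74], [0.74,  0.67]] @ diag([0.19945384585695541, 0.09175054971426534]) @ [[-0.9, -0.44], [-0.44, 0.90]]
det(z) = 0.02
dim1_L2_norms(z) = [0.15, 0.16]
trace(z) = 0.08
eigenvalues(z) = [(0.04+0.13j), (0.04-0.13j)]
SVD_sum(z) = [[0.12, 0.06], [-0.13, -0.07]] + [[-0.03, 0.06], [-0.03, 0.06]]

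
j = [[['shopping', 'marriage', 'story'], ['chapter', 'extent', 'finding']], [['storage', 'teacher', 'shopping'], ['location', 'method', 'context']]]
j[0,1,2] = 'finding'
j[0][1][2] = 'finding'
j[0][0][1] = 'marriage'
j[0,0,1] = 'marriage'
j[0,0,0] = 'shopping'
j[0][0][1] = 'marriage'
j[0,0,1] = 'marriage'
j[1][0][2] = 'shopping'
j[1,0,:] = ['storage', 'teacher', 'shopping']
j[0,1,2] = 'finding'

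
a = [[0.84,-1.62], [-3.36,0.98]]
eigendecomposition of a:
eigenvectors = [[-0.58, 0.56], [-0.81, -0.83]]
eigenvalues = [-1.42, 3.24]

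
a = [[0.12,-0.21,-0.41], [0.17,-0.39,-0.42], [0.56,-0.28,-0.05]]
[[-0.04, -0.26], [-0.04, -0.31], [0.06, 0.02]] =a @ [[0.14, 0.24], [0.04, 0.33], [0.12, 0.54]]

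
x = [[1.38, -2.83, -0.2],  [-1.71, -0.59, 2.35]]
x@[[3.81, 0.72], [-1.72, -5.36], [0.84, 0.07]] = [[9.96, 16.15], [-3.53, 2.1]]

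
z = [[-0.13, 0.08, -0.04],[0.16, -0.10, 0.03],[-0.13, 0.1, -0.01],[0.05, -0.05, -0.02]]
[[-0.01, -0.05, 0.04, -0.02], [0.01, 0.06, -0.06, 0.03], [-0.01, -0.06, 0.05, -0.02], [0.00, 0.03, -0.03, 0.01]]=z@[[-0.08, 0.21, -0.39, 0.10], [-0.14, -0.31, 0.04, -0.11], [0.14, -0.09, 0.38, -0.06]]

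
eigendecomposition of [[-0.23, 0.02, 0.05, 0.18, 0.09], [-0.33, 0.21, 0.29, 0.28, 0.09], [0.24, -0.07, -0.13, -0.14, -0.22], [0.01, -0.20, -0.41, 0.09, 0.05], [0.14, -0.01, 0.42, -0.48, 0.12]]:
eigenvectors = [[-0.04-0.09j,-0.04+0.09j,0.52+0.00j,(0.6+0j),(0.6-0j)], [0.01+0.12j,0.01-0.12j,(0.69+0j),(-0.35-0.17j),(-0.35+0.17j)], [-0.17+0.27j,-0.17-0.27j,-0.47+0.00j,0.35+0.08j,(0.35-0.08j)], [-0.28-0.39j,(-0.28+0.39j),(-0.17+0j),0.55+0.05j,(0.55-0.05j)], [0.81+0.00j,(0.81-0j),(0.12+0j),0.23-0.04j,0.23+0.04j]]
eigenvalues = [(0.19+0.35j), (0.19-0.35j), (-0.29+0j), (-0.01+0.01j), (-0.01-0.01j)]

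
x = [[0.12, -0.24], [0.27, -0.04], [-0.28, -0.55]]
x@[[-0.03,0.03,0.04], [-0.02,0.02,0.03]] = [[0.0, -0.0, -0.0], [-0.01, 0.01, 0.01], [0.02, -0.02, -0.03]]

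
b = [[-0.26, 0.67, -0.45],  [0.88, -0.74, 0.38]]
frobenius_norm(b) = 1.48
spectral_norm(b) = 1.44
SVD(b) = [[-0.55, 0.83], [0.83, 0.55]] @ diag([1.436362971679993, 0.34965899614713136]) @ [[0.61, -0.69, 0.39], [0.78, 0.42, -0.47]]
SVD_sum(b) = [[-0.49, 0.55, -0.31], [0.73, -0.82, 0.47]] + [[0.23, 0.12, -0.14], [0.15, 0.08, -0.09]]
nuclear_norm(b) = 1.79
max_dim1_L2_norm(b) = 1.21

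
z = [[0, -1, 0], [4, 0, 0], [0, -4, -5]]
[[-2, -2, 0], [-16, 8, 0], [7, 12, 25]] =z @ [[-4, 2, 0], [2, 2, 0], [-3, -4, -5]]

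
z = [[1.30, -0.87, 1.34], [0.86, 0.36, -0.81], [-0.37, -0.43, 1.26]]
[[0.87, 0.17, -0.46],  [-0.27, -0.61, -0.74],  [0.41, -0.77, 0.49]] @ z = [[1.45, -0.50, 0.45], [-0.6, 0.33, -0.8], [-0.31, -0.84, 1.79]]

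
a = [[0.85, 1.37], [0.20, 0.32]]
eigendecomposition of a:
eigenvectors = [[0.97, -0.85],  [0.23, 0.53]]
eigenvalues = [1.17, -0.0]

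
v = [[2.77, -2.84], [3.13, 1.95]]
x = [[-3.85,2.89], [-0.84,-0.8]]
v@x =[[-8.28, 10.28], [-13.69, 7.49]]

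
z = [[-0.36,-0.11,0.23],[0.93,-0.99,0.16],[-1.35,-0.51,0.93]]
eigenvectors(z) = [[-0.23, 0.37, 0.06],[-0.25, 0.48, 0.95],[-0.94, 0.79, 0.31]]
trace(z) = -0.42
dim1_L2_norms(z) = [0.44, 1.37, 1.72]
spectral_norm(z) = 1.84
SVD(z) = [[-0.23,-0.08,-0.97], [0.38,-0.92,-0.02], [-0.89,-0.37,0.24]] @ diag([1.8441284979708137, 1.26960088359965, 0.0019181592473618604]) @ [[0.89,0.06,-0.45],[-0.26,0.88,-0.4],[0.37,0.48,0.8]]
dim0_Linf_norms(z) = [1.35, 0.99, 0.93]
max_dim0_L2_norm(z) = 1.68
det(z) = 0.00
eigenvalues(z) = [0.47, -0.01, -0.88]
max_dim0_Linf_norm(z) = 1.35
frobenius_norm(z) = 2.24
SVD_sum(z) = [[-0.38, -0.02, 0.19], [0.63, 0.04, -0.31], [-1.47, -0.09, 0.74]] + [[0.02, -0.08, 0.04], [0.3, -1.03, 0.47], [0.12, -0.42, 0.19]] + [[-0.00, -0.00, -0.0], [-0.00, -0.0, -0.00], [0.0, 0.0, 0.00]]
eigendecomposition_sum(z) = [[-0.43,-0.05,0.23], [-0.47,-0.05,0.25], [-1.78,-0.2,0.95]] + [[-0.02, -0.00, 0.01], [-0.03, -0.00, 0.01], [-0.05, -0.0, 0.01]] + [[0.09, -0.06, -0.01], [1.43, -0.94, -0.10], [0.47, -0.31, -0.03]]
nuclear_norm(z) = 3.12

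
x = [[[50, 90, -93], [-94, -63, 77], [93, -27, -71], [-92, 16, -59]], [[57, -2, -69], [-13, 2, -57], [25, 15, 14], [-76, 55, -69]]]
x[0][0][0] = 50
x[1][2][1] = 15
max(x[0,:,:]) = 93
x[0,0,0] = 50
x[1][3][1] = 55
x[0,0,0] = 50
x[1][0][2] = -69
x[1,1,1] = 2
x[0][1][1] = -63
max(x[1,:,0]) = 57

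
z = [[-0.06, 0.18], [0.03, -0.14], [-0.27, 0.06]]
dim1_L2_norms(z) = [0.19, 0.14, 0.28]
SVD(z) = [[-0.49, 0.61], [0.33, -0.53], [-0.81, -0.59]] @ diag([0.3155141926115551, 0.1828955829446915]) @ [[0.82, -0.58],[0.58, 0.82]]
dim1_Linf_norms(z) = [0.18, 0.14, 0.27]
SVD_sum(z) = [[-0.12, 0.09], [0.09, -0.06], [-0.21, 0.15]] + [[0.06, 0.09], [-0.06, -0.08], [-0.06, -0.09]]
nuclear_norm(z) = 0.50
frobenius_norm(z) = 0.36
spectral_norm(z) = 0.32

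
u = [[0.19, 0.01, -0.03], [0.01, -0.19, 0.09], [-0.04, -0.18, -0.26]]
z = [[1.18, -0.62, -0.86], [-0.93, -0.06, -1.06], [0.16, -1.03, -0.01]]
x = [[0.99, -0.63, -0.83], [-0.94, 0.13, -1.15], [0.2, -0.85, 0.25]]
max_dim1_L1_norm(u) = 0.48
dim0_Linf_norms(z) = [1.18, 1.03, 1.06]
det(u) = 0.01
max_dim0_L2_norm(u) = 0.28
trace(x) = 1.37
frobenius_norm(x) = 2.26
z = x + u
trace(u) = -0.26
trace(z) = 1.11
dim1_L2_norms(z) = [1.59, 1.41, 1.04]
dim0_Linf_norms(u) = [0.19, 0.19, 0.26]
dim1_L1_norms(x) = [2.45, 2.22, 1.3]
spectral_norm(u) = 0.32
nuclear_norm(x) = 3.73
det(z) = -2.01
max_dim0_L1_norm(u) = 0.38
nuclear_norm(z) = 3.95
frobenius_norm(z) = 2.37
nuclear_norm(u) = 0.72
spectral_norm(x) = 1.60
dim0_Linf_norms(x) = [0.99, 0.85, 1.15]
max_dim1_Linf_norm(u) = 0.26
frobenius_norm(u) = 0.43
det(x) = -1.58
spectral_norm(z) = 1.71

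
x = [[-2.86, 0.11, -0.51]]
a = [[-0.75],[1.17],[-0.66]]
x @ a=[[2.61]]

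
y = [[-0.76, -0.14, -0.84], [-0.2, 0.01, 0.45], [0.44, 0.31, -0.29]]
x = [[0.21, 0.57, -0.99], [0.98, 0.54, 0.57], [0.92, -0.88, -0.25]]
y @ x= [[-1.07, 0.23, 0.88], [0.38, -0.5, 0.09], [0.13, 0.67, -0.19]]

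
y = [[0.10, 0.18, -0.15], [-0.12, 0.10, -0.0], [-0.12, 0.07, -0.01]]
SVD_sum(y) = [[0.05, 0.2, -0.14], [0.01, 0.04, -0.03], [0.01, 0.03, -0.02]] + [[0.05, -0.02, -0.01], [-0.13, 0.05, 0.02], [-0.12, 0.05, 0.02]] + [[-0.00, -0.0, -0.0], [0.00, 0.01, 0.01], [-0.0, -0.01, -0.01]]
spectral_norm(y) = 0.26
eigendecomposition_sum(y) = [[(0.05+0.03j), (0.08-0.05j), -0.06+0.00j], [(-0.06+0.06j), (0.04+0.12j), (0.01-0.08j)], [-0.05+0.04j, 0.02+0.10j, (0.02-0.06j)]] + [[0.05-0.03j, 0.08+0.05j, -0.06-0.00j], [-0.06-0.06j, (0.04-0.12j), 0.01+0.08j], [-0.05-0.04j, (0.02-0.1j), 0.02+0.06j]] + [[-0.01-0.00j, 0.02+0.00j, -0.03-0.00j], [-0.00-0.00j, 0.02+0.00j, -0.02-0.00j], [-0.01-0.00j, (0.04+0j), (-0.05-0j)]]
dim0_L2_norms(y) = [0.2, 0.22, 0.15]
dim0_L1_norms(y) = [0.34, 0.35, 0.16]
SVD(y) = [[-0.97, 0.25, 0.04],[-0.21, -0.71, -0.67],[-0.14, -0.65, 0.74]] @ diag([0.25785283225323674, 0.2048150503615674, 0.01620839425645711]) @ [[-0.21, -0.79, 0.57], [0.92, -0.36, -0.15], [-0.32, -0.49, -0.81]]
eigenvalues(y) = [(0.12+0.09j), (0.12-0.09j), (-0.04+0j)]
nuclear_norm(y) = 0.48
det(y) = -0.00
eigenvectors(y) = [[0.09+0.49j, (0.09-0.49j), 0.42+0.00j], [(-0.68+0j), -0.68-0.00j, 0.36+0.00j], [-0.53-0.10j, -0.53+0.10j, 0.83+0.00j]]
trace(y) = 0.19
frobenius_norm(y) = 0.33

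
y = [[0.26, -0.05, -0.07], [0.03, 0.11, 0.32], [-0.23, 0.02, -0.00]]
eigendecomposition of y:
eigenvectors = [[(-0.68+0j), 0.10+0.03j, (0.1-0.03j)],[0.55+0.00j, (0.94+0j), 0.94-0.00j],[0.48+0.00j, -0.30+0.06j, (-0.3-0.06j)]]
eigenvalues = [(0.35+0j), (0.01+0.02j), (0.01-0.02j)]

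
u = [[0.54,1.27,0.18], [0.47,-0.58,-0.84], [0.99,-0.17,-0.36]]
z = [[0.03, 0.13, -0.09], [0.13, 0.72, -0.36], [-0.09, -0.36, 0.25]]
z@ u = [[-0.01, -0.02, -0.07], [0.05, -0.19, -0.45], [0.03, 0.05, 0.20]]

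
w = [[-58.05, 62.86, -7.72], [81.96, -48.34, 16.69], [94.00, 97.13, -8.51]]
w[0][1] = 62.86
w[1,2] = 16.69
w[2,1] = 97.13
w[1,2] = 16.69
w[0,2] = -7.72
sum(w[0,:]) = -2.9099999999999975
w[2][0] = 94.0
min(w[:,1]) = -48.34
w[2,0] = 94.0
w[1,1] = -48.34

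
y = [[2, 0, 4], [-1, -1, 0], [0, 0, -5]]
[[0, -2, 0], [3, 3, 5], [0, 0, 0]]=y @ [[0, -1, 0], [-3, -2, -5], [0, 0, 0]]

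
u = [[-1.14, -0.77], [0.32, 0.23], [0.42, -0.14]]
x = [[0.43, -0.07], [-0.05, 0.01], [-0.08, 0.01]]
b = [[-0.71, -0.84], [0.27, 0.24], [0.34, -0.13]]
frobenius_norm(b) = 1.21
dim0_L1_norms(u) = [1.88, 1.14]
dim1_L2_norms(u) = [1.38, 0.39, 0.44]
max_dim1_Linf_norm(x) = 0.43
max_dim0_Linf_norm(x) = 0.43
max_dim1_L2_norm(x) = 0.44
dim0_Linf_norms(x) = [0.43, 0.07]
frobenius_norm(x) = 0.45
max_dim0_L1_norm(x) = 0.56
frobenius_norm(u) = 1.50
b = u + x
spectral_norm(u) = 1.46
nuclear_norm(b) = 1.51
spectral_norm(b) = 1.16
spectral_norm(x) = 0.45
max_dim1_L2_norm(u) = 1.38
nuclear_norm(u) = 1.80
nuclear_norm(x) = 0.45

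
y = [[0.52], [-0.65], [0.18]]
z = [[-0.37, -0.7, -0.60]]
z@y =[[0.15]]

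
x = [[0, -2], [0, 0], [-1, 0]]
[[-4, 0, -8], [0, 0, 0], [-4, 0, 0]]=x @ [[4, 0, 0], [2, 0, 4]]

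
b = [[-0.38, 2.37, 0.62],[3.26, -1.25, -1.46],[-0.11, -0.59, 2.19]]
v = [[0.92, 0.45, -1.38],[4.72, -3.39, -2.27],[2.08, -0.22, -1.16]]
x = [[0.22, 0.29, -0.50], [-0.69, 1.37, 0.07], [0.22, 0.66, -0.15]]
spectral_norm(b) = 4.16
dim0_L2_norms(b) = [3.28, 2.74, 2.7]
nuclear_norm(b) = 8.19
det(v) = -4.80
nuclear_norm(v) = 8.78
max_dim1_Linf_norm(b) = 3.26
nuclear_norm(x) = 2.61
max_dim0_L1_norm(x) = 2.32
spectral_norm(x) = 1.63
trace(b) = 0.56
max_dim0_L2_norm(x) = 1.55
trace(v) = -3.63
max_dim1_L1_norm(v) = 10.38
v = x @ b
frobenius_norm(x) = 1.80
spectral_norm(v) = 6.68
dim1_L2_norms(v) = [1.72, 6.24, 2.39]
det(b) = -16.45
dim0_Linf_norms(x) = [0.69, 1.37, 0.5]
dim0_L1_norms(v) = [7.72, 4.06, 4.81]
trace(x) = 1.44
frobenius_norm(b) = 5.06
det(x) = 0.30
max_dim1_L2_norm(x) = 1.54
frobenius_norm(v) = 6.90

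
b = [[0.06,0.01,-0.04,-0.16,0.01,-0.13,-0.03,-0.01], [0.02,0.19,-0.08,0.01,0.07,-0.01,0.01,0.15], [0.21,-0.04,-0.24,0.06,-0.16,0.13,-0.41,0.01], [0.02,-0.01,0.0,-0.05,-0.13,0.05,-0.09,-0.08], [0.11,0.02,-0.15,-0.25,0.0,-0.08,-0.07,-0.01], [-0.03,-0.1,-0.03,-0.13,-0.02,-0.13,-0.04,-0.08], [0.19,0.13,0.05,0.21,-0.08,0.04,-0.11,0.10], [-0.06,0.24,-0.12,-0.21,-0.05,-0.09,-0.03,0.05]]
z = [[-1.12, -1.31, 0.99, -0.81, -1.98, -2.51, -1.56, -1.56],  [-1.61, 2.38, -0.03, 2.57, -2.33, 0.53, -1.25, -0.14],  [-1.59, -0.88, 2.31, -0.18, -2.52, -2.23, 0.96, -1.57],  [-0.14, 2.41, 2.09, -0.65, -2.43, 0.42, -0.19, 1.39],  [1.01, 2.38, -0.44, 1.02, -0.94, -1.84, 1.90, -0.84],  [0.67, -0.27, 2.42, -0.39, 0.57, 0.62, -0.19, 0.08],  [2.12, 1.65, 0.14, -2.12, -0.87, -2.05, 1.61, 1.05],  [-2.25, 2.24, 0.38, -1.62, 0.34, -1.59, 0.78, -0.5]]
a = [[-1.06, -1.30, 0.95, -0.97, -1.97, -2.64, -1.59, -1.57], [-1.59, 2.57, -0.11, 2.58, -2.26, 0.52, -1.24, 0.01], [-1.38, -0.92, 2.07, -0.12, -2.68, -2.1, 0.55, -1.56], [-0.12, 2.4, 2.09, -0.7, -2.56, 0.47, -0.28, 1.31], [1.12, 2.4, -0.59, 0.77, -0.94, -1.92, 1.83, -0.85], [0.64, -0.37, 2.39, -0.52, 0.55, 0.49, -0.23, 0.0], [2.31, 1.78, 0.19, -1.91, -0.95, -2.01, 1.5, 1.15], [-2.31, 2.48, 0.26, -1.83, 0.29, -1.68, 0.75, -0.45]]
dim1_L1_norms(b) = [0.45, 0.54, 1.26, 0.43, 0.69, 0.56, 0.91, 0.85]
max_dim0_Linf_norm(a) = 2.68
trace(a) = 3.48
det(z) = -1781.60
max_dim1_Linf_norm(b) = 0.41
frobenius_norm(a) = 12.12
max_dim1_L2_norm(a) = 4.77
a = z + b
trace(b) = -0.23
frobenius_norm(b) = 0.95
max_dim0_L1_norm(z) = 13.52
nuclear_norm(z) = 29.34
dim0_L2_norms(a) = [4.23, 5.49, 3.97, 4.0, 4.99, 4.76, 3.27, 2.98]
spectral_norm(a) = 7.06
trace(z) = 3.71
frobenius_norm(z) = 12.02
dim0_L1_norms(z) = [10.51, 13.52, 8.8, 9.36, 11.98, 11.79, 8.44, 7.13]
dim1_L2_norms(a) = [4.53, 4.77, 4.62, 4.38, 4.07, 2.67, 4.55, 4.31]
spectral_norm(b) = 0.62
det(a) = -3174.84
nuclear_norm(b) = 2.03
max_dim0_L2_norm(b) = 0.45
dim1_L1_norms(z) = [11.84, 10.84, 12.24, 9.72, 10.37, 5.21, 11.61, 9.7]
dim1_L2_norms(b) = [0.22, 0.27, 0.56, 0.19, 0.33, 0.23, 0.36, 0.37]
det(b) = 0.00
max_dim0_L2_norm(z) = 5.24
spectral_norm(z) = 7.04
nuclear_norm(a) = 29.62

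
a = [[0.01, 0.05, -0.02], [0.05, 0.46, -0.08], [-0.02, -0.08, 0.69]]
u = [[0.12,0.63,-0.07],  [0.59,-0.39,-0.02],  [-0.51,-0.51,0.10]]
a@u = [[0.04,-0.00,-0.0], [0.32,-0.11,-0.02], [-0.40,-0.33,0.07]]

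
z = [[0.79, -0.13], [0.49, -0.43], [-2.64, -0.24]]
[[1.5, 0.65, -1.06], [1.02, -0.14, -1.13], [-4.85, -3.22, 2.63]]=z@[[1.86, 1.08, -1.12], [-0.25, 1.55, 1.36]]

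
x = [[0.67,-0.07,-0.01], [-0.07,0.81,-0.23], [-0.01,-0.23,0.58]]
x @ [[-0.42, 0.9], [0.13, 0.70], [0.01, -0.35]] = [[-0.29, 0.56], [0.13, 0.58], [-0.02, -0.37]]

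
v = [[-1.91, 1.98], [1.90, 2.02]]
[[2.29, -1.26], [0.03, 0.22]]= v @ [[-0.60, 0.39], [0.58, -0.26]]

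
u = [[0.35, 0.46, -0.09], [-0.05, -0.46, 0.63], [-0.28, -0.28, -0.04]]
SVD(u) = [[-0.56, -0.55, 0.62], [0.77, -0.62, 0.14], [0.31, 0.56, 0.77]] @ diag([0.9288157624518811, 0.49884116564442516, 0.007666216762016905]) @ [[-0.34, -0.75, 0.57], [-0.64, -0.25, -0.73], [-0.69, 0.61, 0.39]]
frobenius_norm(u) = 1.05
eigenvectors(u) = [[0.66+0.00j,(0.66-0j),(0.6+0j)], [-0.57+0.21j,(-0.57-0.21j),(-0.74+0j)], [-0.43+0.03j,-0.43-0.03j,-0.29+0.00j]]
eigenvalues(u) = [(0.01+0.14j), (0.01-0.14j), (-0.17+0j)]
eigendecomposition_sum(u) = [[(0.4-0.14j), 0.17+0.04j, 0.38-0.39j],[(-0.3+0.25j), -0.16+0.03j, (-0.2+0.46j)],[(-0.25+0.11j), (-0.11-0.02j), -0.22+0.26j]] + [[(0.4+0.14j), (0.17-0.04j), 0.38+0.39j],[(-0.3-0.25j), (-0.16-0.03j), (-0.2-0.46j)],[-0.25-0.11j, -0.11+0.02j, -0.22-0.26j]] + [[(-0.44-0j), 0.11-0.00j, (-0.84-0j)],[(0.54+0j), (-0.13+0j), 1.03+0.00j],[0.22+0.00j, -0.05+0.00j, 0.41+0.00j]]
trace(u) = -0.15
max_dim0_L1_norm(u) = 1.2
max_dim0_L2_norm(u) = 0.71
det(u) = -0.00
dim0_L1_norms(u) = [0.68, 1.2, 0.76]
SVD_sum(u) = [[0.18, 0.39, -0.29], [-0.25, -0.54, 0.41], [-0.10, -0.21, 0.16]] + [[0.18, 0.07, 0.20], [0.20, 0.08, 0.22], [-0.18, -0.07, -0.2]] + [[-0.00, 0.00, 0.0], [-0.0, 0.0, 0.0], [-0.0, 0.00, 0.0]]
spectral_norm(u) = 0.93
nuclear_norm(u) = 1.44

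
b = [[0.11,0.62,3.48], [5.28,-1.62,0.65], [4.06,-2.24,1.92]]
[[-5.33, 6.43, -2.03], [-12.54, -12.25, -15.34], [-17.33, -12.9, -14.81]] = b @[[-0.73, -0.93, -2.24], [4.44, 4.93, 1.83], [-2.30, 1.00, -0.84]]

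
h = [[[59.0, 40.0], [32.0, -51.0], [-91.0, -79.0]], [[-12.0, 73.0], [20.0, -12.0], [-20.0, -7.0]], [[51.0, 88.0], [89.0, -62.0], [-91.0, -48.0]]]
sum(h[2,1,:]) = 27.0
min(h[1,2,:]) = -20.0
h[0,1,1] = -51.0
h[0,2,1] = -79.0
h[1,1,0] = 20.0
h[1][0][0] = -12.0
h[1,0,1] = 73.0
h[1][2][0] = -20.0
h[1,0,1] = 73.0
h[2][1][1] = -62.0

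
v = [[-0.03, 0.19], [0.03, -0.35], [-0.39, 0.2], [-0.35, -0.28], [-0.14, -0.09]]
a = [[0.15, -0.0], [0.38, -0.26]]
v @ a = [[0.07, -0.05], [-0.13, 0.09], [0.02, -0.05], [-0.16, 0.07], [-0.06, 0.02]]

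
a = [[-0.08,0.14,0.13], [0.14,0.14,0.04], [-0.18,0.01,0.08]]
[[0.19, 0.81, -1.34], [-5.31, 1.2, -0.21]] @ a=[[0.34, 0.13, -0.05], [0.63, -0.58, -0.66]]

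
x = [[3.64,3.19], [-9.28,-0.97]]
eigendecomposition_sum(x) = [[(1.82+2.15j), 1.59-0.43j], [-4.64+1.26j, (-0.49+2.78j)]] + [[1.82-2.15j, 1.59+0.43j], [-4.64-1.26j, -0.49-2.78j]]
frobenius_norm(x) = 10.51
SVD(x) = [[-0.42, 0.91], [0.91, 0.42]] @ diag([10.195357308236465, 2.557281634351062]) @ [[-0.98,-0.22], [-0.22,0.98]]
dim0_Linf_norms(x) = [9.28, 3.19]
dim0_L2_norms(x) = [9.97, 3.33]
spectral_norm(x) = 10.20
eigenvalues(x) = [(1.34+4.93j), (1.34-4.93j)]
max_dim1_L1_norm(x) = 10.25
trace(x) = 2.67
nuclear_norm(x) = 12.75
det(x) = 26.07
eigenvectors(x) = [[(0.21+0.46j), 0.21-0.46j], [-0.86+0.00j, -0.86-0.00j]]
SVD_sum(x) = [[4.14, 0.92], [-9.05, -2.01]] + [[-0.5, 2.27], [-0.23, 1.04]]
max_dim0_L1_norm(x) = 12.92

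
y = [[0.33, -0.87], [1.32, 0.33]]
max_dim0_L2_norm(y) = 1.36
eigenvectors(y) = [[0.00+0.63j, -0.63j], [0.78+0.00j, 0.78-0.00j]]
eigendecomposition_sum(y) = [[(0.16+0.54j), -0.43+0.13j], [(0.66-0.2j), (0.16+0.54j)]] + [[(0.16-0.54j),(-0.43-0.13j)], [0.66+0.20j,(0.16-0.54j)]]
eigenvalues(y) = [(0.33+1.07j), (0.33-1.07j)]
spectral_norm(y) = 1.37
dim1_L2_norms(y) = [0.93, 1.36]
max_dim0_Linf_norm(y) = 1.32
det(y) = 1.26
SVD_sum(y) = [[0.2,0.03], [1.34,0.2]] + [[0.13, -0.90],  [-0.02, 0.13]]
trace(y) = 0.66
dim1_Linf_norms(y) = [0.87, 1.32]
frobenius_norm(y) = 1.65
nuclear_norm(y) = 2.29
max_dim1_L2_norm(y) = 1.36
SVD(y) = [[-0.15,-0.99], [-0.99,0.15]] @ diag([1.3686454870282136, 0.9186454870282137]) @ [[-0.99,-0.15], [-0.15,0.99]]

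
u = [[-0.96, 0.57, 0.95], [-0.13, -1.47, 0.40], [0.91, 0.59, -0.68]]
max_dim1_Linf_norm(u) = 1.47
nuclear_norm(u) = 3.68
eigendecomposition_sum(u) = [[(0.08-0j), (0.07+0j), (0.11+0j)], [0.02-0.00j, (0.01+0j), 0.02+0.00j], [(0.09-0j), (0.08+0j), (0.13+0j)]] + [[(-0.52+0.31j),(0.25+0.01j),0.42-0.28j], [(-0.07-3.32j),-0.74+1.16j,(0.19+2.74j)], [(0.41+1.73j),(0.26-0.69j),(-0.4-1.41j)]] + [[-0.52-0.31j,  0.25-0.01j,  (0.42+0.28j)], [-0.07+3.32j,  -0.74-1.16j,  (0.19-2.74j)], [(0.41-1.73j),  (0.26+0.69j),  (-0.4+1.41j)]]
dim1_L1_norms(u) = [2.48, 2.0, 2.18]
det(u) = 0.62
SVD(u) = [[-0.44, 0.76, 0.49], [-0.59, -0.65, 0.47], [0.67, -0.08, 0.73]] @ diag([1.8754946126982652, 1.6015748184675993, 0.20707017793554972]) @ [[0.59, 0.55, -0.59], [-0.45, 0.83, 0.32], [0.67, 0.08, 0.74]]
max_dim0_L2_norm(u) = 1.68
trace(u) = -3.11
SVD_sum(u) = [[-0.49, -0.45, 0.49], [-0.66, -0.61, 0.66], [0.75, 0.69, -0.75]] + [[-0.54,1.01,0.39], [0.47,-0.87,-0.33], [0.06,-0.11,-0.04]] + [[0.07, 0.01, 0.07], [0.07, 0.01, 0.07], [0.10, 0.01, 0.11]]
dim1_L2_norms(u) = [1.47, 1.53, 1.28]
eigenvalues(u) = [(0.22+0j), (-1.67+0.07j), (-1.67-0.07j)]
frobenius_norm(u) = 2.47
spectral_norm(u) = 1.88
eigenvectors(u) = [[(0.66+0j), 0.08+0.14j, (0.08-0.14j)],[(0.13+0j), -0.87+0.00j, (-0.87-0j)],[(0.74+0j), (0.45-0.1j), (0.45+0.1j)]]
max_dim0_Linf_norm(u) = 1.47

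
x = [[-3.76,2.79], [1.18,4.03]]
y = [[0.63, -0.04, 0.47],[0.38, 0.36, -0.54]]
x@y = [[-1.31,1.15,-3.27], [2.27,1.40,-1.62]]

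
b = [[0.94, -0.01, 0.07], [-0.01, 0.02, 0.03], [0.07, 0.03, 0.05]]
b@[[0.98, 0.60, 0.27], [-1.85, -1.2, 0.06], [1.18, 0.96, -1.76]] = [[1.02, 0.64, 0.13], [-0.01, -0.0, -0.05], [0.07, 0.05, -0.07]]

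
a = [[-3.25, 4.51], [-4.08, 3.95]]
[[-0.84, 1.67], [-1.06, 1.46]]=a@[[0.26, 0.0], [0.0, 0.37]]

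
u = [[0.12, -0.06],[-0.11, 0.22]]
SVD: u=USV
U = [[-0.43, 0.90], [0.9, 0.43]]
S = [0.27, 0.07]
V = [[-0.56, 0.83], [0.83, 0.56]]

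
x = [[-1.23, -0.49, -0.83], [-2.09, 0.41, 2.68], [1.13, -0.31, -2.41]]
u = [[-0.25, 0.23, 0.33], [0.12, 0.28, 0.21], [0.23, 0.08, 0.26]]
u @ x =[[0.2, 0.11, 0.03], [-0.5, -0.01, 0.14], [-0.16, -0.16, -0.60]]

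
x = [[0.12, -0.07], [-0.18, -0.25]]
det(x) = -0.04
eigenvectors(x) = [[0.91,  0.17], [-0.41,  0.99]]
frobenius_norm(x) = 0.34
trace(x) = -0.13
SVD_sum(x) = [[0.01, 0.01], [-0.19, -0.25]] + [[0.11, -0.08], [0.01, -0.0]]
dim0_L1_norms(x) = [0.3, 0.32]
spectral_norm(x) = 0.31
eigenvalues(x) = [0.15, -0.28]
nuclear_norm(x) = 0.45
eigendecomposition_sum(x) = [[0.14, -0.02], [-0.06, 0.01]] + [[-0.02, -0.05], [-0.12, -0.26]]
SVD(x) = [[-0.05,1.00], [1.00,0.05]] @ diag([0.30841806744729305, 0.13812420378802906]) @ [[-0.6, -0.80], [0.80, -0.6]]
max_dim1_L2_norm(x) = 0.31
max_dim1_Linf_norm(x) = 0.25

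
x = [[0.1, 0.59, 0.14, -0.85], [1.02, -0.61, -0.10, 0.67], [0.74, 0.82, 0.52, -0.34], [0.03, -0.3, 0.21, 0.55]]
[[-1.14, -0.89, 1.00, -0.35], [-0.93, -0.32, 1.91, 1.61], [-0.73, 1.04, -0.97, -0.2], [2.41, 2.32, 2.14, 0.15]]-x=[[-1.24, -1.48, 0.86, 0.50], [-1.95, 0.29, 2.01, 0.94], [-1.47, 0.22, -1.49, 0.14], [2.38, 2.62, 1.93, -0.4]]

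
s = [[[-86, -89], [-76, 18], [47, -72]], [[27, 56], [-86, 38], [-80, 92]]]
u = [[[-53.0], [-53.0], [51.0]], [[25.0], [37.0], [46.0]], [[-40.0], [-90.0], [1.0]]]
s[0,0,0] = -86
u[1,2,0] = 46.0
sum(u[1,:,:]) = 108.0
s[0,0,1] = -89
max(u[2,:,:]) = 1.0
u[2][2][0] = 1.0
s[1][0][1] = 56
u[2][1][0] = -90.0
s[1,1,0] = -86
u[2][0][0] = -40.0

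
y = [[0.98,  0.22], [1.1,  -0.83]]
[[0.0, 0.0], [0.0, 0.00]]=y @ [[0.00, -0.00],[-0.00, 0.00]]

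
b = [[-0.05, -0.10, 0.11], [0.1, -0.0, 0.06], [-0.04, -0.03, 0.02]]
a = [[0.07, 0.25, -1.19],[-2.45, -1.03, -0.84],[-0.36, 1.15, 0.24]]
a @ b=[[0.07,0.03,-0.00], [0.05,0.27,-0.35], [0.12,0.03,0.03]]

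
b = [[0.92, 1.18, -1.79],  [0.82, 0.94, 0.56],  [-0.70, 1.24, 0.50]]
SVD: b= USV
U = [[0.97,-0.16,0.17], [0.23,0.56,-0.80], [0.04,0.81,0.58]]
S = [2.38, 1.7, 1.03]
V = [[0.44, 0.59, -0.67], [-0.16, 0.79, 0.6], [-0.88, 0.16, -0.44]]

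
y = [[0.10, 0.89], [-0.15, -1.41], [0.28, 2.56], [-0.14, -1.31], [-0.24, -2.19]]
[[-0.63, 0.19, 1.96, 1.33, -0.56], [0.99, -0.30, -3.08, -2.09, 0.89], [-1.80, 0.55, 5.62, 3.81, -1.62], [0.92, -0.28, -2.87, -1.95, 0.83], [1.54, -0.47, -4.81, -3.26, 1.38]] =y @ [[-0.67, 0.51, 2.89, 1.55, -0.66], [-0.63, 0.16, 1.88, 1.32, -0.56]]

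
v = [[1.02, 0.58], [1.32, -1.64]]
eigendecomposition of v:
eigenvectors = [[0.91, -0.19], [0.41, 0.98]]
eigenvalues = [1.28, -1.9]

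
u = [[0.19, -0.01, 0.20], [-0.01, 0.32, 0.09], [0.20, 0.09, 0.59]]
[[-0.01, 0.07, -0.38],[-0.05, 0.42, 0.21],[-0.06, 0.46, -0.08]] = u @[[-0.01, -0.35, -2.74], [-0.13, 1.10, 0.37], [-0.07, 0.73, 0.73]]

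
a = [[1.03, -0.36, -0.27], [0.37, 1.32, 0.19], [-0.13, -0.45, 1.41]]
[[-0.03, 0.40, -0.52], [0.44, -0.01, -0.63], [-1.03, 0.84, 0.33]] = a @ [[-0.04, 0.46, -0.6], [0.43, -0.22, -0.32], [-0.6, 0.57, 0.08]]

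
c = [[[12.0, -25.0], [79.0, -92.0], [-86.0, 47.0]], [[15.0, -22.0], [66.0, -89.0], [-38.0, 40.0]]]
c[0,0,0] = 12.0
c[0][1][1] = -92.0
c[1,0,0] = 15.0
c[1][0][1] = -22.0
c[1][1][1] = -89.0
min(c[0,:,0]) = -86.0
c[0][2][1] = 47.0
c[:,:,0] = [[12.0, 79.0, -86.0], [15.0, 66.0, -38.0]]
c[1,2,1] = 40.0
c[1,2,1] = 40.0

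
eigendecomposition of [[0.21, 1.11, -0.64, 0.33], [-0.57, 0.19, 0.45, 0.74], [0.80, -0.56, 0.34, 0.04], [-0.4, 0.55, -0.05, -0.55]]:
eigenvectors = [[(0.7+0j), (0.7-0j), (-0.44+0j), 0.05+0.00j], [-0.06+0.39j, (-0.06-0.39j), -0.50+0.00j, -0.46+0.00j], [-0.19-0.49j, -0.19+0.49j, (-0.74+0j), -0.27+0.00j], [(0.01+0.26j), 0.01-0.26j, (-0.06+0j), 0.85+0.00j]]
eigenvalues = [(0.3+1.19j), (0.3-1.19j), (0.44+0j), (-0.85+0j)]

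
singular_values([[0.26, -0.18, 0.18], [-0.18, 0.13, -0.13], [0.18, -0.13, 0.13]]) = [0.51, 0.01, 0.0]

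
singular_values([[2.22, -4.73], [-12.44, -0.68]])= [12.64, 4.78]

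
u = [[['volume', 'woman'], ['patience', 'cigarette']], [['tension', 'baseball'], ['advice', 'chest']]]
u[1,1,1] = 'chest'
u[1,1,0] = 'advice'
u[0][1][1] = 'cigarette'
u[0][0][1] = 'woman'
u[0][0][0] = 'volume'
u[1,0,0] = 'tension'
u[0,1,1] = 'cigarette'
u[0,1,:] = ['patience', 'cigarette']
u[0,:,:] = [['volume', 'woman'], ['patience', 'cigarette']]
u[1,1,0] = 'advice'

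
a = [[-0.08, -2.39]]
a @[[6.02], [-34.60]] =[[82.21]]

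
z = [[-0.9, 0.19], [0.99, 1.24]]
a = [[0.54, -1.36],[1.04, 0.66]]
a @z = [[-1.83, -1.58], [-0.28, 1.02]]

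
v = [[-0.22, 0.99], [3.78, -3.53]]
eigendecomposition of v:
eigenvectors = [[0.74, -0.23], [0.67, 0.97]]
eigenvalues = [0.67, -4.42]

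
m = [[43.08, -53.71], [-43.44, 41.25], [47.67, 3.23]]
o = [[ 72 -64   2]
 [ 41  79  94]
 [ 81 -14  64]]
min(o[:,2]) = 2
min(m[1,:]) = -43.44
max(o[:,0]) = 81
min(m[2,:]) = 3.23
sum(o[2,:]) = 131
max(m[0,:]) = 43.08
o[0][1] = -64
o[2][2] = 64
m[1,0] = -43.44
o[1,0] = 41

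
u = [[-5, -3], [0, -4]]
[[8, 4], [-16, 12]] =u@[[-4, 1], [4, -3]]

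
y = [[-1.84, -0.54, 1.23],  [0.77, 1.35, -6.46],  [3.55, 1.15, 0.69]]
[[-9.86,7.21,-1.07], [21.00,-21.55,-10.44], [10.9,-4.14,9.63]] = y @ [[3.32, -1.89, 1.33], [0.84, 0.33, 2.85], [-2.68, 3.18, 2.37]]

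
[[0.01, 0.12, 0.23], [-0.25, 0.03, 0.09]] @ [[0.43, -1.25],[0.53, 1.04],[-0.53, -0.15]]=[[-0.05,0.08], [-0.14,0.33]]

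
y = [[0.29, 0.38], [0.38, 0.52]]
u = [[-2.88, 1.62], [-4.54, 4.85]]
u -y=[[-3.17, 1.24], [-4.92, 4.33]]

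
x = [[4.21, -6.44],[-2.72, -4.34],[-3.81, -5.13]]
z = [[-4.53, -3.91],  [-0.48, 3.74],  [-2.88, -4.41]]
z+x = [[-0.32, -10.35], [-3.2, -0.6], [-6.69, -9.54]]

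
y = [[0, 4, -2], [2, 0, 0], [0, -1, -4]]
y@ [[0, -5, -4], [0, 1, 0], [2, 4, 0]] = [[-4, -4, 0], [0, -10, -8], [-8, -17, 0]]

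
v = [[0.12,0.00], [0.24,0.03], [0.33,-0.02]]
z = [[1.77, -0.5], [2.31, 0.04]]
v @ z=[[0.21, -0.06], [0.49, -0.12], [0.54, -0.17]]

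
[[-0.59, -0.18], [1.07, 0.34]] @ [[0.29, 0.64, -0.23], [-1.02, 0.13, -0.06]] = [[0.01, -0.4, 0.15], [-0.04, 0.73, -0.27]]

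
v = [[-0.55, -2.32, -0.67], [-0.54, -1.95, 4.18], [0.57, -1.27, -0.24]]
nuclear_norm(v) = 8.13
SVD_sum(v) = [[-0.08, -0.33, 0.56], [-0.56, -2.32, 3.96], [-0.04, -0.18, 0.31]] + [[-0.13, -2.03, -1.21], [0.02, 0.37, 0.22], [-0.07, -1.01, -0.60]] + [[-0.34,0.04,-0.03], [-0.00,0.0,-0.00], [0.68,-0.07,0.05]]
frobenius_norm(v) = 5.45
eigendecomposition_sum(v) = [[(-1.5-0j), (-1.38+0j), (2.64-0j)], [(-0.92-0j), (-0.85+0j), 1.62-0.00j], [-0.17-0.00j, -0.16+0.00j, (0.3-0j)]] + [[(0.48+0.37j), -0.47-0.82j, (-1.66+1.15j)], [(0.19-0.46j), -0.55+0.55j, 1.28+1.07j], [(0.37-0.03j), -0.56-0.18j, (-0.27+1.22j)]] + [[(0.48-0.37j), -0.47+0.82j, (-1.66-1.15j)], [(0.19+0.46j), -0.55-0.55j, 1.28-1.07j], [(0.37+0.03j), (-0.56+0.18j), -0.27-1.22j]]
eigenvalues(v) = [(-2.05+0j), (-0.35+2.14j), (-0.35-2.14j)]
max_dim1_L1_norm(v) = 6.67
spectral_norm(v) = 4.68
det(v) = -9.61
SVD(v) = [[-0.14, 0.88, -0.45], [-0.99, -0.16, -0.01], [-0.08, 0.44, 0.89]] @ diag([4.684425450292658, 2.6766886852911354, 0.7662870758957296]) @ [[0.12, 0.5, -0.86],[-0.06, -0.86, -0.51],[0.99, -0.11, 0.08]]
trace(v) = -2.74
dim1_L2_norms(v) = [2.48, 4.64, 1.41]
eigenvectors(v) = [[(-0.85+0j), (-0.69+0j), -0.69-0.00j], [-0.52+0.00j, 0.15+0.56j, (0.15-0.56j)], [-0.10+0.00j, (-0.32+0.29j), -0.32-0.29j]]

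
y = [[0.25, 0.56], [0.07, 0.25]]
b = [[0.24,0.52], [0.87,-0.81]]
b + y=[[0.49, 1.08], [0.94, -0.56]]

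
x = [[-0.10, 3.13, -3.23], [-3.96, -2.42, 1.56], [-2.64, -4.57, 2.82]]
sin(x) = [[3.89, 3.81, -4.67], [-8.19, 2.15, -0.41], [-7.09, -5.55, 5.87]]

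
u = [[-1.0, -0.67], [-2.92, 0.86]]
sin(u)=[[-0.54, -0.40],[-1.72, 0.56]]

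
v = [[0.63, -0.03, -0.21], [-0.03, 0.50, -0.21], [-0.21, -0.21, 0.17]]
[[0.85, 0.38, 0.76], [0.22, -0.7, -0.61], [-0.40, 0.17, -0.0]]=v @ [[0.95,0.67,1.06], [-0.00,-1.21,-1.28], [-1.19,0.35,-0.28]]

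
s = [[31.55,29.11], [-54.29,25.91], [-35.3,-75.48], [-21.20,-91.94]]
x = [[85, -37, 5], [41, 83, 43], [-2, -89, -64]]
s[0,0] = 31.55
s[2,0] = -35.3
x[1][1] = 83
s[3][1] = -91.94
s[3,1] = -91.94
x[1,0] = 41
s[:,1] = [29.11, 25.91, -75.48, -91.94]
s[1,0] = -54.29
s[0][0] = 31.55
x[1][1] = 83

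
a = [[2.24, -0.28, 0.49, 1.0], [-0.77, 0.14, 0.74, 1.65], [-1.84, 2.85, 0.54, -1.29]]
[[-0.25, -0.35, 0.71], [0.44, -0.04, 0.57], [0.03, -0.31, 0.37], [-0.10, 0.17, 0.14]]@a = [[-1.60, 2.04, 0.00, -1.74], [-0.03, 1.50, 0.49, -0.36], [-0.37, 1.0, -0.01, -0.96], [-0.61, 0.45, 0.15, -0.0]]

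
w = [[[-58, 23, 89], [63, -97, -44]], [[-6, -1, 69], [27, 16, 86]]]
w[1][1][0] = 27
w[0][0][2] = 89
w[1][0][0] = -6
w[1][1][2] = 86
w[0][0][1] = 23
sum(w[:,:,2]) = 200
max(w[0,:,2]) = 89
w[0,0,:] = [-58, 23, 89]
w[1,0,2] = 69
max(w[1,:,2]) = 86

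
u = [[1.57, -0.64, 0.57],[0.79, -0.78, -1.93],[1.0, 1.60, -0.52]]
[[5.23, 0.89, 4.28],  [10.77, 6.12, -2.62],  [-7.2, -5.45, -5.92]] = u @ [[1.63, -0.33, 0.46], [-6.29, -3.78, -3.08], [-2.37, -1.78, 2.79]]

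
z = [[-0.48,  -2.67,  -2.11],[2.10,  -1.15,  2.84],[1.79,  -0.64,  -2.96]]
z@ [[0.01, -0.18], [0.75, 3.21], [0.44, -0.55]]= [[-2.94, -7.32], [0.41, -5.63], [-1.76, -0.75]]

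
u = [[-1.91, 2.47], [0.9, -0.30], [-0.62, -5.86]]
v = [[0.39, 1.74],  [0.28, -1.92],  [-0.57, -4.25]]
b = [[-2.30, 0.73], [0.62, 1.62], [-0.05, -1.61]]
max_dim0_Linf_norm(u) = 5.86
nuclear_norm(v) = 5.54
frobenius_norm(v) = 5.03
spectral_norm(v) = 5.00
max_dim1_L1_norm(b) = 3.03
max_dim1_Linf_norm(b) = 2.3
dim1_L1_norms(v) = [2.13, 2.2, 4.82]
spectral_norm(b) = 2.51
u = v + b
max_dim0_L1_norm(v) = 7.91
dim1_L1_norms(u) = [4.38, 1.2, 6.48]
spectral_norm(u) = 6.37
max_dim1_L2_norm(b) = 2.41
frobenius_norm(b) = 3.38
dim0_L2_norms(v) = [0.75, 4.98]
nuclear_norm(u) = 8.56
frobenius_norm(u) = 6.74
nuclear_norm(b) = 4.77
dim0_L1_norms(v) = [1.24, 7.91]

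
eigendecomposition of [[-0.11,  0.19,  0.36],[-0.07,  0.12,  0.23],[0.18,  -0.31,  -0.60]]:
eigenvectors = [[-0.49+0.00j, (-0.88+0j), (-0.88-0j)], [-0.31+0.00j, (-0.35-0.29j), (-0.35+0.29j)], [0.81+0.00j, -0.08+0.15j, (-0.08-0.15j)]]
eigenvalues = [(-0.59+0j), (-0+0j), (-0-0j)]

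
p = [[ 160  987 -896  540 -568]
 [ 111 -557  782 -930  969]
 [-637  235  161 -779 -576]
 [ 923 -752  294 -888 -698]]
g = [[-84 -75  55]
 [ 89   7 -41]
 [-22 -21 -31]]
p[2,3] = -779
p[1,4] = 969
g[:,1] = [-75, 7, -21]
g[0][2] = 55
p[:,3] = [540, -930, -779, -888]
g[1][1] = 7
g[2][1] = -21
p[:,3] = [540, -930, -779, -888]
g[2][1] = -21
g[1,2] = -41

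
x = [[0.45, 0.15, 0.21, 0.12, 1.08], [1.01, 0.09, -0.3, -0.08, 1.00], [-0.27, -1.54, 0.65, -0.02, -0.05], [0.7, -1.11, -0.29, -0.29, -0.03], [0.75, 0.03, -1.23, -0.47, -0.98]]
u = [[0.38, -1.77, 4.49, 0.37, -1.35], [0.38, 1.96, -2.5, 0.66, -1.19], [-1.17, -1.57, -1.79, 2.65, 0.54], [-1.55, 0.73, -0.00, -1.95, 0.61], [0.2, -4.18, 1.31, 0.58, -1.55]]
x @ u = [[0.01, -5.26, 2.68, 1.21, -2.27], [1.09, -5.38, 6.16, 0.37, -3.23], [-1.43, -3.37, 1.41, 0.62, 2.61], [0.63, -3.05, 6.40, -0.69, 0.09], [2.27, 4.42, 4.21, -2.61, -0.48]]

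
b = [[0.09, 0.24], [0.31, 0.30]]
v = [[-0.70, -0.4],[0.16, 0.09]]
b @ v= [[-0.02,  -0.01], [-0.17,  -0.10]]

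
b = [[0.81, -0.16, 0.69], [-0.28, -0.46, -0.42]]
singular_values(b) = [1.17, 0.5]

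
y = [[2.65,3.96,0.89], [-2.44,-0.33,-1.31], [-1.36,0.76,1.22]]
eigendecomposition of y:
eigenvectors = [[0.70+0.00j, 0.70-0.00j, -0.40+0.00j], [-0.34+0.47j, -0.34-0.47j, -0.11+0.00j], [0.15+0.37j, (0.15-0.37j), (0.91+0j)]]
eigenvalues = [(0.91+3.14j), (0.91-3.14j), (1.72+0j)]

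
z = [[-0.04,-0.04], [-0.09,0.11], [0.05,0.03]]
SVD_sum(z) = [[0.0, -0.00], [-0.09, 0.11], [0.01, -0.01]] + [[-0.04, -0.04], [0.0, 0.0], [0.04, 0.04]]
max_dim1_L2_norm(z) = 0.14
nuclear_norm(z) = 0.22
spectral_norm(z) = 0.14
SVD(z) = [[0.03, 0.7], [-1.0, -0.02], [0.06, -0.71]] @ diag([0.1424958616965869, 0.08059112481748332]) @ [[0.64, -0.77], [-0.77, -0.64]]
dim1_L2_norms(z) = [0.06, 0.14, 0.06]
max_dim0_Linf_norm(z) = 0.11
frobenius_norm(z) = 0.16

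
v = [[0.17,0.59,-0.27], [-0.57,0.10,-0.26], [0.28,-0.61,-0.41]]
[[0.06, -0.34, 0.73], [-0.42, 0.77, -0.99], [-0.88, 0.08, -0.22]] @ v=[[0.41,-0.44,-0.23],[-0.79,0.43,0.32],[-0.26,-0.38,0.31]]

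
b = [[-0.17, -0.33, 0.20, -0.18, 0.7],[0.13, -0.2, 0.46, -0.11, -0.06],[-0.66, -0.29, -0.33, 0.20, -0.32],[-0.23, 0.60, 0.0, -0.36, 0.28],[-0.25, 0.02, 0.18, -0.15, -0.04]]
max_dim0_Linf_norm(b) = 0.7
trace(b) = -1.10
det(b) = -0.00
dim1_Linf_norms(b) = [0.7, 0.46, 0.66, 0.6, 0.25]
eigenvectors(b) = [[(0.14+0.31j),  (0.14-0.31j),  0.12-0.22j,  0.12+0.22j,  (0.19+0j)], [(0.08+0.46j),  (0.08-0.46j),  (0.01+0.32j),  (0.01-0.32j),  -0.32+0.00j], [(-0.63+0j),  (-0.63-0j),  -0.05+0.06j,  -0.05-0.06j,  (-0.41+0j)], [(0.42+0.02j),  0.42-0.02j,  0.82+0.00j,  0.82-0.00j,  -0.81+0.00j], [0.31j,  -0.31j,  0.33+0.23j,  0.33-0.23j,  (-0.19+0j)]]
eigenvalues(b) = [(-0.28+0.68j), (-0.28-0.68j), (-0.27+0.37j), (-0.27-0.37j), (-0+0j)]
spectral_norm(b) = 1.00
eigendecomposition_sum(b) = [[0.03+0.20j, (-0.12+0.14j), (0.15+0.04j), -0.06-0.03j, 0.16-0.01j], [-0.02+0.28j, (-0.21+0.15j), 0.19+0.10j, -0.07-0.05j, 0.22+0.04j], [(-0.37-0.1j), (-0.15-0.31j), (-0.18+0.23j), (0.09-0.08j), (-0.11+0.28j)], [(0.24+0.08j), (0.09+0.21j), (0.13-0.14j), (-0.06+0.05j), 0.08-0.18j], [(-0.05+0.18j), -0.15+0.07j, 0.11+0.09j, (-0.04-0.04j), (0.14+0.05j)]] + [[(0.03-0.2j), -0.12-0.14j, (0.15-0.04j), (-0.06+0.03j), 0.16+0.01j], [-0.02-0.28j, -0.21-0.15j, 0.19-0.10j, (-0.07+0.05j), 0.22-0.04j], [(-0.37+0.1j), (-0.15+0.31j), -0.18-0.23j, (0.09+0.08j), (-0.11-0.28j)], [0.24-0.08j, (0.09-0.21j), 0.13+0.14j, (-0.06-0.05j), (0.08+0.18j)], [-0.05-0.18j, (-0.15-0.07j), 0.11-0.09j, (-0.04+0.04j), (0.14-0.05j)]] + [[(-0.12+0.06j),-0.04-0.10j,-0.05+0.02j,(-0.03+0.03j),0.19+0.08j], [0.09-0.14j,0.11+0.08j,(0.04-0.05j),(0.02-0.05j),(-0.25+0.03j)], [(0.04-0.01j),(0.01+0.03j),(0.02-0j),(0.01-0.01j),-0.05-0.04j], [-0.36-0.24j,(0.21-0.27j),(-0.13-0.12j),-0.12-0.05j,0.05+0.65j], [(-0.08-0.2j),0.16-0.05j,-0.02-0.08j,-0.03-0.05j,-0.16+0.28j]] + [[-0.12-0.06j, -0.04+0.10j, -0.05-0.02j, -0.03-0.03j, 0.19-0.08j], [0.09+0.14j, (0.11-0.08j), 0.04+0.05j, 0.02+0.05j, (-0.25-0.03j)], [0.04+0.01j, (0.01-0.03j), (0.02+0j), 0.01+0.01j, -0.05+0.04j], [-0.36+0.24j, 0.21+0.27j, -0.13+0.12j, (-0.12+0.05j), 0.05-0.65j], [(-0.08+0.2j), 0.16+0.05j, -0.02+0.08j, (-0.03+0.05j), (-0.16-0.28j)]] + [[(-0+0j), 0.00-0.00j, 0.00+0.00j, 0j, -0.00-0.00j], [-0j, (-0+0j), (-0-0j), (-0-0j), 0.00+0.00j], [-0j, -0.00+0.00j, -0.00-0.00j, -0.00-0.00j, 0j], [0.00-0.00j, -0.00+0.00j, -0.00-0.00j, -0.00-0.00j, 0.00+0.00j], [-0j, (-0+0j), (-0-0j), (-0-0j), 0.00+0.00j]]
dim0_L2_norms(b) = [0.77, 0.77, 0.63, 0.49, 0.82]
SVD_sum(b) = [[0.16, 0.13, 0.22, -0.21, 0.35], [0.06, 0.05, 0.08, -0.08, 0.13], [-0.22, -0.19, -0.31, 0.3, -0.50], [0.13, 0.11, 0.19, -0.18, 0.30], [0.01, 0.01, 0.02, -0.02, 0.03]] + [[-0.28, -0.51, 0.11, 0.02, 0.26], [-0.07, -0.12, 0.03, 0.00, 0.06], [-0.14, -0.26, 0.06, 0.01, 0.13], [0.12, 0.21, -0.05, -0.01, -0.11], [-0.04, -0.08, 0.02, 0.00, 0.04]] + [[-0.09, 0.05, -0.04, -0.03, 0.03],  [0.25, -0.15, 0.12, 0.08, -0.08],  [-0.27, 0.16, -0.12, -0.09, 0.08],  [-0.45, 0.27, -0.21, -0.14, 0.14],  [-0.12, 0.07, -0.06, -0.04, 0.04]] + [[0.04,-0.01,-0.09,0.04,0.06], [-0.11,0.02,0.24,-0.11,-0.17], [-0.02,0.0,0.05,-0.02,-0.04], [-0.03,0.01,0.06,-0.03,-0.05], [-0.10,0.02,0.20,-0.1,-0.15]] + [[-0.0, 0.0, 0.0, 0.00, 0.0], [0.0, -0.0, -0.00, -0.00, -0.0], [0.0, -0.00, -0.0, -0.0, -0.00], [0.0, -0.0, -0.00, -0.0, -0.0], [-0.0, 0.0, 0.0, 0.0, 0.0]]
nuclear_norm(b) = 3.07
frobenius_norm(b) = 1.58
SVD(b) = [[0.50,0.81,0.15,-0.26,0.00],[0.19,0.19,-0.42,0.71,-0.50],[-0.72,0.42,0.45,0.15,-0.27],[0.43,-0.34,0.75,0.20,-0.32],[0.04,0.13,0.2,0.60,0.76]] @ diag([1.002685549869816, 0.7964463218632932, 0.7956490518450335, 0.47216235068654344, 0.0004953432678192544]) @ [[0.31, 0.26, 0.43, -0.42, 0.69],[-0.43, -0.79, 0.17, 0.03, 0.4],[-0.75, 0.45, -0.35, -0.24, 0.24],[-0.34, 0.06, 0.7, -0.34, -0.52],[-0.2, 0.32, 0.41, 0.81, 0.19]]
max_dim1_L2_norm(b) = 0.88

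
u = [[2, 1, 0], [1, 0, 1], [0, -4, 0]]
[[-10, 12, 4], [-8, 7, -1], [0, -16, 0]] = u@ [[-5, 4, 2], [0, 4, 0], [-3, 3, -3]]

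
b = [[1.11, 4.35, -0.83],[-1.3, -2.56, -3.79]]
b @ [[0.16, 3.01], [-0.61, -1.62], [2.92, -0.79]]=[[-4.9, -3.05], [-9.71, 3.23]]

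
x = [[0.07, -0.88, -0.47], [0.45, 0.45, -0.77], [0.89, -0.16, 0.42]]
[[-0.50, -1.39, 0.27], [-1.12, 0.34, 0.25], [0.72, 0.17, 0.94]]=x@[[0.11,0.21,0.97], [-0.18,1.34,-0.27], [1.41,0.47,0.08]]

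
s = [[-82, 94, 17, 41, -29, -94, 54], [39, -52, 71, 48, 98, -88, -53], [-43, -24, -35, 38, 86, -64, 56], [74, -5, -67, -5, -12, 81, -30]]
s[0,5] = -94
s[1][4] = 98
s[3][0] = 74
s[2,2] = -35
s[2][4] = 86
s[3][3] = -5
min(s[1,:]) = -88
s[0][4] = -29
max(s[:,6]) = 56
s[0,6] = 54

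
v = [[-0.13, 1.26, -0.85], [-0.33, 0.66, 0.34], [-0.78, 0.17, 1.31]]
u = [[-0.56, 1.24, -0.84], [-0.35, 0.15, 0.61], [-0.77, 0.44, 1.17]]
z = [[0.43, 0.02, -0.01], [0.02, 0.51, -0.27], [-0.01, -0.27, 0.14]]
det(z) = -0.00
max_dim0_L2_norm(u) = 1.56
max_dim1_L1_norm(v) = 2.26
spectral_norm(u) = 1.64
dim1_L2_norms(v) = [1.53, 0.81, 1.53]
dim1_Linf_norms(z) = [0.43, 0.51, 0.27]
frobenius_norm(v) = 2.31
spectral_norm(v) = 1.78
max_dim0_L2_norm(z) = 0.58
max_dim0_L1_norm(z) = 0.8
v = u + z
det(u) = 0.01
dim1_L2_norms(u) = [1.6, 0.72, 1.47]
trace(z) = 1.08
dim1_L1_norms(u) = [2.64, 1.11, 2.38]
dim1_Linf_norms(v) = [1.26, 0.66, 1.31]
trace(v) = 1.84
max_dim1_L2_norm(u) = 1.6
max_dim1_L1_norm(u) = 2.64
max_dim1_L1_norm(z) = 0.8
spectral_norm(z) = 0.65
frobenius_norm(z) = 0.78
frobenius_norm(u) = 2.29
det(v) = -0.28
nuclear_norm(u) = 3.24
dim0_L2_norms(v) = [0.86, 1.43, 1.6]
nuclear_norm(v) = 3.36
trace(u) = 0.76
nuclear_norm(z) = 1.08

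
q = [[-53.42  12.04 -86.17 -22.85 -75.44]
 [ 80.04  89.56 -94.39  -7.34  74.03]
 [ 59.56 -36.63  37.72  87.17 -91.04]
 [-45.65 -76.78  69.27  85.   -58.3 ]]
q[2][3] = 87.17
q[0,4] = -75.44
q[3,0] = -45.65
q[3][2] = 69.27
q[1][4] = 74.03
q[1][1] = 89.56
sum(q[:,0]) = 40.53000000000001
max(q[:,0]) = 80.04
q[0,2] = -86.17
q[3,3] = 85.0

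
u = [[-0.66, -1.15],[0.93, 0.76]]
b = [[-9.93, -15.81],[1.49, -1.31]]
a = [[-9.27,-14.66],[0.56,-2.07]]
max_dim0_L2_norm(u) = 1.38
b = u + a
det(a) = 27.40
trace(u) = 0.10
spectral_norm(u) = 1.76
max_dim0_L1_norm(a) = 16.73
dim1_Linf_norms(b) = [15.81, 1.49]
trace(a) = -11.34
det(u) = 0.57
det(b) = 36.57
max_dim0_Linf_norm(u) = 1.15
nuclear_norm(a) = 18.98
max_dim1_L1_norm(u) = 1.81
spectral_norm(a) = 17.41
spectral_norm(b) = 18.67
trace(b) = -11.24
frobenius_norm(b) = 18.77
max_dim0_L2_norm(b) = 15.86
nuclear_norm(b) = 20.63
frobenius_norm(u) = 1.79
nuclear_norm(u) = 2.08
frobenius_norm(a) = 17.48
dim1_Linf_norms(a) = [14.66, 2.07]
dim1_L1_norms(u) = [1.81, 1.69]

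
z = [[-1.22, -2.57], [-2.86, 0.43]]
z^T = [[-1.22,  -2.86], [-2.57,  0.43]]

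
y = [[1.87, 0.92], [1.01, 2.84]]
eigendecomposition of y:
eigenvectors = [[-0.84,-0.51], [0.54,-0.86]]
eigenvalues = [1.28, 3.43]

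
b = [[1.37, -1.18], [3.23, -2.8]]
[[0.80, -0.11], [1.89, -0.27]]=b@[[0.61,0.03], [0.03,0.13]]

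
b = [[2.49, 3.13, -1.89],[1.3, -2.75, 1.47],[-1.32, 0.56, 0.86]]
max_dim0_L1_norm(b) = 6.44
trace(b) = 0.60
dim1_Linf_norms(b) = [3.13, 2.75, 1.32]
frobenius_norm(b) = 5.81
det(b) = -12.03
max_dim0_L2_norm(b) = 4.2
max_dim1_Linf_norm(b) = 3.13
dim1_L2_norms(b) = [4.42, 3.38, 1.67]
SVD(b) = [[-0.86, -0.41, 0.32], [0.51, -0.76, 0.40], [0.08, 0.51, 0.86]] @ diag([4.972899207730071, 2.889242896654598, 0.8370477608168911]) @ [[-0.31,  -0.81,  0.49], [-0.93,  0.38,  0.03], [0.21,  0.44,  0.87]]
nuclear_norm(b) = 8.70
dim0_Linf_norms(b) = [2.49, 3.13, 1.89]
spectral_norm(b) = 4.97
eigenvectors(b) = [[0.48, -0.91, 0.19], [-0.84, -0.09, 0.43], [0.23, 0.41, 0.88]]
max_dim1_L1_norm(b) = 7.51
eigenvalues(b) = [-3.9, 3.66, 0.84]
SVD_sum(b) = [[1.34, 3.46, -2.08], [-0.80, -2.07, 1.25], [-0.12, -0.31, 0.19]] + [[1.09,-0.45,-0.04],[2.03,-0.83,-0.07],[-1.35,0.55,0.05]] + [[0.06, 0.12, 0.23], [0.07, 0.15, 0.29], [0.15, 0.32, 0.63]]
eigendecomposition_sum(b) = [[-0.51, 1.74, -0.74],[0.88, -3.04, 1.29],[-0.24, 0.84, -0.36]] + [[2.94, 1.32, -1.29],[0.29, 0.13, -0.13],[-1.33, -0.60, 0.58]] + [[0.06,0.07,0.14],[0.12,0.16,0.31],[0.25,0.32,0.63]]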